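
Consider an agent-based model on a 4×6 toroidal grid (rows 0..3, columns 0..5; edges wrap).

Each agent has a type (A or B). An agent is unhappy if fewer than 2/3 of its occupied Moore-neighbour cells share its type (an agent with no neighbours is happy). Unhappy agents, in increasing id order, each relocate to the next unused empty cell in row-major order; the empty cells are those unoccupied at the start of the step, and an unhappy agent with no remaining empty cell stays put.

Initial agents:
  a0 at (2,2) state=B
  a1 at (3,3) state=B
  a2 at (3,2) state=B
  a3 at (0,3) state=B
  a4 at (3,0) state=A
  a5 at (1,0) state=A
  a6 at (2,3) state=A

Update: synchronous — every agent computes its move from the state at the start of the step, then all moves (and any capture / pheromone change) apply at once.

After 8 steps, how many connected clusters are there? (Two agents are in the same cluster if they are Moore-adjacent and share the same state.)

t=1: a0@(2,2):B a1@(3,3):B a2@(3,2):B a3@(0,3):B a4@(3,0):A a5@(1,0):A a6@(0,0):A
t=2: (unchanged — steady state)

2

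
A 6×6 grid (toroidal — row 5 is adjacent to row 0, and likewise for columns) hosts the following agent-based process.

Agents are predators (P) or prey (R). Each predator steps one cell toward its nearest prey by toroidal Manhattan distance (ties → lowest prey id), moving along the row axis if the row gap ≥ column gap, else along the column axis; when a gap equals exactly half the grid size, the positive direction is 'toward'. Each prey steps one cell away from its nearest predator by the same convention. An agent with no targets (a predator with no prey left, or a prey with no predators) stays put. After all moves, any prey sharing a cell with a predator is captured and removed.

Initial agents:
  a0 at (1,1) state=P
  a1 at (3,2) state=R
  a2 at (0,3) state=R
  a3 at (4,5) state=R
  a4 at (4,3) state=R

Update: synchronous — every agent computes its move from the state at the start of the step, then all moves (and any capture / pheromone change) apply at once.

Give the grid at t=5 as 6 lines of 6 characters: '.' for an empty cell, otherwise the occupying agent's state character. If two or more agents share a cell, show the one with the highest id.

.P....
......
..R...
...R..
......
...R..

t=1: a0@(2,1):P a1@(4,2):R a2@(0,4):R a3@(3,5):R a4@(3,3):R
t=2: a0@(3,1):P a1@(5,2):R a2@(0,3):R a3@(3,4):R a4@(3,4):R
t=3: a0@(4,1):P a1@(0,2):R a2@(5,3):R a3@(3,3):R a4@(3,3):R
t=4: a0@(5,1):P a1@(1,2):R a2@(5,4):R a3@(3,4):R a4@(3,4):R
t=5: a0@(0,1):P a1@(2,2):R a2@(5,3):R a3@(3,3):R a4@(3,3):R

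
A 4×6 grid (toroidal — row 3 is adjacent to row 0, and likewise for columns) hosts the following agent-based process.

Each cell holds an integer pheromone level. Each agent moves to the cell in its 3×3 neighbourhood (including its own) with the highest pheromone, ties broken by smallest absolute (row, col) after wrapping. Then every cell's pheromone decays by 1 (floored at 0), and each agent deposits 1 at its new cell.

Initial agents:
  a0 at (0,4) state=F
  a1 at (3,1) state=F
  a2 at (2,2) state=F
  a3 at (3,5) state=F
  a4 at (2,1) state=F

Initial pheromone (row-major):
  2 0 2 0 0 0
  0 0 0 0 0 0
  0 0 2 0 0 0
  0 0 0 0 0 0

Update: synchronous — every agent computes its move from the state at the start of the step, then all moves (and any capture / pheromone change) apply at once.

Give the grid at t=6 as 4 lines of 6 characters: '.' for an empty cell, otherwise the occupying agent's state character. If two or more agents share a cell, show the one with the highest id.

F.F...
......
..F...
......

t=1: a0@(0,3) a1@(0,0) a2@(2,2) a3@(0,0) a4@(2,2) | pheromone: 3 0 1 1 0 0 / 0 0 0 0 0 0 / 0 0 3 0 0 0 / 0 0 0 0 0 0
t=2: a0@(0,2) a1@(0,0) a2@(2,2) a3@(0,0) a4@(2,2) | pheromone: 4 0 1 0 0 0 / 0 0 0 0 0 0 / 0 0 4 0 0 0 / 0 0 0 0 0 0
t=3: a0@(0,2) a1@(0,0) a2@(2,2) a3@(0,0) a4@(2,2) | pheromone: 5 0 1 0 0 0 / 0 0 0 0 0 0 / 0 0 5 0 0 0 / 0 0 0 0 0 0
t=4: a0@(0,2) a1@(0,0) a2@(2,2) a3@(0,0) a4@(2,2) | pheromone: 6 0 1 0 0 0 / 0 0 0 0 0 0 / 0 0 6 0 0 0 / 0 0 0 0 0 0
t=5: a0@(0,2) a1@(0,0) a2@(2,2) a3@(0,0) a4@(2,2) | pheromone: 7 0 1 0 0 0 / 0 0 0 0 0 0 / 0 0 7 0 0 0 / 0 0 0 0 0 0
t=6: a0@(0,2) a1@(0,0) a2@(2,2) a3@(0,0) a4@(2,2) | pheromone: 8 0 1 0 0 0 / 0 0 0 0 0 0 / 0 0 8 0 0 0 / 0 0 0 0 0 0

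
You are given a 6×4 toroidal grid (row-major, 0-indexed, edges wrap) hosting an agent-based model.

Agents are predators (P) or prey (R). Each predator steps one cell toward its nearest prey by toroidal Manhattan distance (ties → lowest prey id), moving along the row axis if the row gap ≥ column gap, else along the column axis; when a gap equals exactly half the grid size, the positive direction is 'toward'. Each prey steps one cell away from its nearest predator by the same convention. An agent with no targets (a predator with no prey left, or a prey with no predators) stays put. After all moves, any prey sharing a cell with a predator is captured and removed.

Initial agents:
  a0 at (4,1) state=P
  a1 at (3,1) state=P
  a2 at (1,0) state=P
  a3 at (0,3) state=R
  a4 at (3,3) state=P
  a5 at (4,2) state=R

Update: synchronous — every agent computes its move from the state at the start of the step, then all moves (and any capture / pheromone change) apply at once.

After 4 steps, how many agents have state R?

1

t=1: a0@(4,2):P a1@(4,1):P a2@(0,0):P a3@(5,3):R a4@(4,3):P
t=2: a0@(5,2):P a1@(4,2):P a2@(5,0):P a3@(0,3):R a4@(5,3):P
t=3: a0@(0,2):P a1@(5,2):P a2@(0,0):P a3@(1,3):R a4@(0,3):P
t=4: a0@(1,2):P a1@(0,2):P a2@(1,0):P a3@(2,3):R a4@(1,3):P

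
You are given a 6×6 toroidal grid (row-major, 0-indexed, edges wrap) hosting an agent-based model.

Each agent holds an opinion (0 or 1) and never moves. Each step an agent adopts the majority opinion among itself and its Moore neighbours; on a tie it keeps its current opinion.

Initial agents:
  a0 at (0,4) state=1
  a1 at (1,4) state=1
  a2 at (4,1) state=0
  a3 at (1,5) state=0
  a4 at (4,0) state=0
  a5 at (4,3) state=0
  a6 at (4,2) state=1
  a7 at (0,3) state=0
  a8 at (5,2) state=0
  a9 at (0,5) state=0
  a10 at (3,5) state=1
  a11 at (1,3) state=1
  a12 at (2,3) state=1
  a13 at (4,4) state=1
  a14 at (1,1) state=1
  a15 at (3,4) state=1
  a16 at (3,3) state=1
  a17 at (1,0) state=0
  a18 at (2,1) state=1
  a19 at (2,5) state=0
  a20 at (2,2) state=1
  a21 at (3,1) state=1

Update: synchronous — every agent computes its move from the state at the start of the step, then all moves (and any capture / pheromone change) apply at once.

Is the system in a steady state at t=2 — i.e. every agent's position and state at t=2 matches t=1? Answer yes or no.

t=1: a0@(0,4):1 a1@(1,4):1 a2@(4,1):0 a3@(1,5):0 a4@(4,0):0 a5@(4,3):1 a6@(4,2):1 a7@(0,3):1 a8@(5,2):0 a9@(0,5):0 a10@(3,5):1 a11@(1,3):1 a12@(2,3):1 a13@(4,4):1 a14@(1,1):1 a15@(3,4):1 a16@(3,3):1 a17@(1,0):0 a18@(2,1):1 a19@(2,5):0 a20@(2,2):1 a21@(3,1):1
t=2: a0@(0,4):1 a1@(1,4):1 a2@(4,1):0 a3@(1,5):0 a4@(4,0):0 a5@(4,3):1 a6@(4,2):1 a7@(0,3):1 a8@(5,2):1 a9@(0,5):0 a10@(3,5):1 a11@(1,3):1 a12@(2,3):1 a13@(4,4):1 a14@(1,1):1 a15@(3,4):1 a16@(3,3):1 a17@(1,0):0 a18@(2,1):1 a19@(2,5):0 a20@(2,2):1 a21@(3,1):1

no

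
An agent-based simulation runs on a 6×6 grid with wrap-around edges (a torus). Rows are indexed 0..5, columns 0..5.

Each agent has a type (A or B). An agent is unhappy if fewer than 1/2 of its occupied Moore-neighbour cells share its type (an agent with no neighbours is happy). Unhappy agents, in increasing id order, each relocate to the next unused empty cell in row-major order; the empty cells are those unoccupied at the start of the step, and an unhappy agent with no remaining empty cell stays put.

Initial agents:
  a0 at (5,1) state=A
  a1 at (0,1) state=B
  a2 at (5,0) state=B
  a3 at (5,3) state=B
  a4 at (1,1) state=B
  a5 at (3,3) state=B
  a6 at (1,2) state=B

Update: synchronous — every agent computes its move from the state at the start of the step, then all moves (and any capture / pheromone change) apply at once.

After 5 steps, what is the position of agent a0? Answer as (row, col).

t=1: a0@(0,0):A a1@(0,1):B a2@(5,0):B a3@(5,3):B a4@(1,1):B a5@(3,3):B a6@(1,2):B
t=2: a0@(0,2):A a1@(0,1):B a2@(5,0):B a3@(5,3):B a4@(1,1):B a5@(3,3):B a6@(1,2):B
t=3: a0@(0,0):A a1@(0,1):B a2@(5,0):B a3@(0,3):B a4@(1,1):B a5@(3,3):B a6@(1,2):B
t=4: a0@(0,2):A a1@(0,1):B a2@(5,0):B a3@(0,3):B a4@(1,1):B a5@(3,3):B a6@(1,2):B
t=5: a0@(0,0):A a1@(0,1):B a2@(5,0):B a3@(0,3):B a4@(1,1):B a5@(3,3):B a6@(1,2):B

(0, 0)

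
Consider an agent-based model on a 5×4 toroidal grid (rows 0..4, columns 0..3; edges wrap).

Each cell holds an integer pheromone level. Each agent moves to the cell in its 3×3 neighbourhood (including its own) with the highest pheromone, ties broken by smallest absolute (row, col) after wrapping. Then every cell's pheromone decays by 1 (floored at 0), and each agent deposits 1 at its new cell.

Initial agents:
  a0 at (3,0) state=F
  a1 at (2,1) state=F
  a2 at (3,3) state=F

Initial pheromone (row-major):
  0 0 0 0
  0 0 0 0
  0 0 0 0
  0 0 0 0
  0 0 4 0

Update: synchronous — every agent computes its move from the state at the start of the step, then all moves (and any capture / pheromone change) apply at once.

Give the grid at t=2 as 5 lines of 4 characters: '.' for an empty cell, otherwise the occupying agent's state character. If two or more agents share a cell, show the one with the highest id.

....
F...
....
....
..F.

t=1: a0@(2,0) a1@(1,0) a2@(4,2) | pheromone: 0 0 0 0 / 1 0 0 0 / 1 0 0 0 / 0 0 0 0 / 0 0 4 0
t=2: a0@(1,0) a1@(1,0) a2@(4,2) | pheromone: 0 0 0 0 / 2 0 0 0 / 0 0 0 0 / 0 0 0 0 / 0 0 4 0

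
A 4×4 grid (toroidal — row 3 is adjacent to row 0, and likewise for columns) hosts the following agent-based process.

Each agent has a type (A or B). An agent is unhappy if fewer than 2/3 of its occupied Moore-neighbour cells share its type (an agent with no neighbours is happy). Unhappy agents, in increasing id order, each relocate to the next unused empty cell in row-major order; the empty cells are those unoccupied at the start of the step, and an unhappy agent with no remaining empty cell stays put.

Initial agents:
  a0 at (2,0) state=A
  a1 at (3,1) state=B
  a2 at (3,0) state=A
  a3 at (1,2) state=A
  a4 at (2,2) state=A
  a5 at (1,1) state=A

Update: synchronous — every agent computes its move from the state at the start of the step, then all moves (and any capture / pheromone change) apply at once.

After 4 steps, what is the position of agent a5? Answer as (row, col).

t=1: a0@(2,0):A a1@(0,0):B a2@(0,1):A a3@(1,2):A a4@(2,2):A a5@(1,1):A
t=2: a0@(2,0):A a1@(0,2):B a2@(0,1):A a3@(1,2):A a4@(2,2):A a5@(1,1):A
t=3: a0@(2,0):A a1@(0,0):B a2@(0,1):A a3@(1,2):A a4@(2,2):A a5@(1,1):A
t=4: a0@(2,0):A a1@(0,2):B a2@(0,1):A a3@(1,2):A a4@(2,2):A a5@(1,1):A

(1, 1)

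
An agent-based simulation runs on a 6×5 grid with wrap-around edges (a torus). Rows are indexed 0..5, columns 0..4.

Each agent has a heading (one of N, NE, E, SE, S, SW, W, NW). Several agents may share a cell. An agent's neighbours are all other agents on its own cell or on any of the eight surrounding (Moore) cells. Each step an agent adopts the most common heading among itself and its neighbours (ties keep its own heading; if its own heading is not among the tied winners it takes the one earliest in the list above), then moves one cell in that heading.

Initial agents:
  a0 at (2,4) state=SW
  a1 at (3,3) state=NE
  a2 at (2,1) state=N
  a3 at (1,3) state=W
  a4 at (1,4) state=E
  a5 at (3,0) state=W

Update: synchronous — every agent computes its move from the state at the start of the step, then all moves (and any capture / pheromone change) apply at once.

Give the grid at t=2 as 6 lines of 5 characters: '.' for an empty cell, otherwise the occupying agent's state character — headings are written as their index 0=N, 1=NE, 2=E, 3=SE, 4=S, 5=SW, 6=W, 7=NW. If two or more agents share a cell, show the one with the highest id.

.0...
.2...
..66.
...6.
.....
.....

t=1: a0@(2,3):W a1@(2,4):NE a2@(1,1):N a3@(1,2):W a4@(1,0):E a5@(3,4):W
t=2: a0@(2,2):W a1@(2,3):W a2@(0,1):N a3@(1,1):W a4@(1,1):E a5@(3,3):W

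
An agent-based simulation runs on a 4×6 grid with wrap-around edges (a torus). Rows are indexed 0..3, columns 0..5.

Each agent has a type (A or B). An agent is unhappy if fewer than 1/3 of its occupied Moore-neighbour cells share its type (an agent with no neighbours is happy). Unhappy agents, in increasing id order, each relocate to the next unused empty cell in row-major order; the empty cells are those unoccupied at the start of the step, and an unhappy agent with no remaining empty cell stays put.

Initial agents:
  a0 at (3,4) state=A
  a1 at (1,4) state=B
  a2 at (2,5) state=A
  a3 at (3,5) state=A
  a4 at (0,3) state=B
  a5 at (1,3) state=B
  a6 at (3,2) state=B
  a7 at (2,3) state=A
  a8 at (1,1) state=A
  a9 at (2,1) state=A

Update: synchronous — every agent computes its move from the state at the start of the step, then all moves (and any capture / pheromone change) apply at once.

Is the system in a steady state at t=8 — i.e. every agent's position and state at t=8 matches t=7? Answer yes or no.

yes

t=1: a0@(3,4):A a1@(1,4):B a2@(2,5):A a3@(3,5):A a4@(0,3):B a5@(1,3):B a6@(3,2):B a7@(0,0):A a8@(1,1):A a9@(2,1):A
t=2: (unchanged — steady state)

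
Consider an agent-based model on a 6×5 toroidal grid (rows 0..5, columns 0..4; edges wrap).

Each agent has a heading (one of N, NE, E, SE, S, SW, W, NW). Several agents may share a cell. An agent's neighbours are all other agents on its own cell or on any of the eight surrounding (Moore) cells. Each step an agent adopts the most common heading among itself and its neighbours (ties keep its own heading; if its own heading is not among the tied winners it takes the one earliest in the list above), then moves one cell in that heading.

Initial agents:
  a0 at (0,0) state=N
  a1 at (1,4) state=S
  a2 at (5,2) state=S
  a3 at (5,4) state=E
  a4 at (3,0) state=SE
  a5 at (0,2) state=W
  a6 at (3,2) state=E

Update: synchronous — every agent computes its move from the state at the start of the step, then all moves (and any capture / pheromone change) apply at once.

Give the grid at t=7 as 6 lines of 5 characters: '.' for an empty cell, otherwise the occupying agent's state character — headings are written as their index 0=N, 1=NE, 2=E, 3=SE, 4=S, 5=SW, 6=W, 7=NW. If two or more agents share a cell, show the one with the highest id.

6....
.....
....4
2...2
2.3..
.2...

t=1: a0@(5,0):N a1@(2,4):S a2@(0,2):S a3@(5,0):E a4@(4,1):SE a5@(0,1):W a6@(3,3):E
t=2: a0@(4,0):N a1@(3,4):S a2@(1,2):S a3@(5,1):E a4@(5,2):SE a5@(0,0):W a6@(3,4):E
t=3: a0@(4,1):E a1@(4,4):S a2@(2,2):S a3@(5,2):E a4@(0,3):SE a5@(0,4):W a6@(3,0):E
t=4: a0@(4,2):E a1@(5,4):S a2@(3,2):S a3@(5,3):E a4@(1,4):SE a5@(0,3):W a6@(3,1):E
t=5: a0@(4,3):E a1@(0,4):S a2@(3,3):E a3@(5,4):E a4@(2,0):SE a5@(0,2):W a6@(3,2):E
t=6: a0@(4,4):E a1@(1,4):S a2@(3,4):E a3@(5,0):E a4@(3,1):SE a5@(0,1):W a6@(3,3):E
t=7: a0@(4,0):E a1@(2,4):S a2@(3,0):E a3@(5,1):E a4@(4,2):SE a5@(0,0):W a6@(3,4):E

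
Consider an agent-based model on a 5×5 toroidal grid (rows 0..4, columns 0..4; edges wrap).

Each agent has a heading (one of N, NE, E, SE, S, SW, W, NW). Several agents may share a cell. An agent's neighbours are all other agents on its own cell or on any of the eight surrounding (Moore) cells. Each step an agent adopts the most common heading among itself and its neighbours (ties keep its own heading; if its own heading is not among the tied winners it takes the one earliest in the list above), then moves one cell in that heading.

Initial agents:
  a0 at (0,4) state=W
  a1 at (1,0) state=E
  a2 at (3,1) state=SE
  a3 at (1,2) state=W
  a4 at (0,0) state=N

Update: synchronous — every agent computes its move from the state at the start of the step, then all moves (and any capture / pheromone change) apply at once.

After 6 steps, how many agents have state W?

t=1: a0@(0,3):W a1@(1,1):E a2@(4,2):SE a3@(1,1):W a4@(4,0):N
t=2: a0@(0,2):W a1@(1,2):E a2@(0,3):SE a3@(1,0):W a4@(3,0):N
t=3: a0@(0,1):W a1@(1,3):E a2@(1,4):SE a3@(1,4):W a4@(2,0):N
t=4: a0@(0,0):W a1@(1,4):E a2@(2,0):SE a3@(1,3):W a4@(1,0):N
t=5: a0@(0,4):W a1@(1,3):W a2@(3,1):SE a3@(1,2):W a4@(0,0):N
t=6: a0@(0,3):W a1@(1,2):W a2@(4,2):SE a3@(1,1):W a4@(4,0):N

3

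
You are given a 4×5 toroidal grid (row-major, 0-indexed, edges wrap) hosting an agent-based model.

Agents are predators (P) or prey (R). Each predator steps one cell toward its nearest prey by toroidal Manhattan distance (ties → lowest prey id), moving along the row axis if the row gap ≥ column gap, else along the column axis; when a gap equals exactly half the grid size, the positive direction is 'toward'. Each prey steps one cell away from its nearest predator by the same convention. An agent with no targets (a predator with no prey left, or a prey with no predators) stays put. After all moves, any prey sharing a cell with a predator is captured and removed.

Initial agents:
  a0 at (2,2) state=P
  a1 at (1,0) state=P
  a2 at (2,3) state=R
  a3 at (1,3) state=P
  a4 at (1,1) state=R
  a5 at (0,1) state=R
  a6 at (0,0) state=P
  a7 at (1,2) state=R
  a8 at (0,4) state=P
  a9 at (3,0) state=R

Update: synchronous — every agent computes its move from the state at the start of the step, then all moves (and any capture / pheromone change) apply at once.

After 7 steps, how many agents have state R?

t=1: a0@(2,3):P a1@(1,1):P a2@(2,4):R a3@(2,3):P a4@(1,2):R a5@(0,2):R a6@(0,1):P a7@(0,2):R a8@(0,0):P a9@(2,0):R
t=2: a0@(2,4):P a1@(1,2):P a2@(2,0):R a3@(2,4):P a4@(1,3):R a5@(0,3):R a6@(0,2):P a7@(0,3):R a8@(0,1):P a9@(2,1):R
t=3: a0@(2,0):P a1@(1,3):P a2@(2,1):R a3@(2,0):P a4@(1,4):R a5@(0,4):R a6@(0,3):P a7@(0,4):R a8@(0,2):P a9@(2,2):R
t=4: a0@(2,1):P a1@(1,4):P a2@(2,2):R a3@(2,1):P a4@(1,0):R a5@(0,0):R a6@(0,4):P a7@(0,0):R a8@(0,3):P a9@(2,3):R
t=5: a0@(2,2):P a1@(1,0):P a2@(2,3):R a3@(2,2):P a4@(1,1):R a5@(0,1):R a6@(0,0):P a7@(0,1):R a8@(0,4):P a9@(2,4):R
t=6: a0@(2,3):P a1@(1,1):P a2@(2,4):R a3@(2,3):P a4@(1,2):R a5@(0,2):R a6@(0,1):P a7@(0,2):R a8@(0,0):P a9@(2,0):R
t=7: a0@(2,4):P a1@(1,2):P a2@(2,0):R a3@(2,4):P a4@(1,3):R a5@(0,3):R a6@(0,2):P a7@(0,3):R a8@(0,1):P a9@(2,1):R

5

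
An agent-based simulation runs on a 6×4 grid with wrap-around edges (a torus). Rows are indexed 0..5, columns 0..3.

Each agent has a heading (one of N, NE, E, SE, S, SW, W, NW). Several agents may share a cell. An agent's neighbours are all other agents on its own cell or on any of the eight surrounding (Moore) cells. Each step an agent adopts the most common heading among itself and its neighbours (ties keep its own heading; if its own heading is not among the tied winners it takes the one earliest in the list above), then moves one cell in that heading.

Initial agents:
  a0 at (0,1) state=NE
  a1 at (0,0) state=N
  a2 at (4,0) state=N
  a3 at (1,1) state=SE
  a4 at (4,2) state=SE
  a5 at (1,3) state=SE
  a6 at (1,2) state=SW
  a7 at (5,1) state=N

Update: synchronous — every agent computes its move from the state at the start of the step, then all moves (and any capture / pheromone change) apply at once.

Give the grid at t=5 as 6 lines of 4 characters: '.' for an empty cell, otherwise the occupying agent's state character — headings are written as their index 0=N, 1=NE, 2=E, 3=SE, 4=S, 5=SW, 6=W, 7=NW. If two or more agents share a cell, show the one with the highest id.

003.
00..
....
....
....
.0..

t=1: a0@(5,1):N a1@(5,0):N a2@(3,0):N a3@(2,2):SE a4@(5,3):SE a5@(2,0):SE a6@(2,3):SE a7@(4,1):N
t=2: a0@(4,1):N a1@(4,0):N a2@(2,0):N a3@(3,3):SE a4@(0,0):SE a5@(3,1):SE a6@(3,0):SE a7@(3,1):N
t=3: a0@(3,1):N a1@(3,0):N a2@(3,1):SE a3@(4,0):SE a4@(1,1):SE a5@(2,1):N a6@(2,0):N a7@(2,1):N
t=4: a0@(2,1):N a1@(2,0):N a2@(2,1):N a3@(5,1):SE a4@(0,1):N a5@(1,1):N a6@(1,0):N a7@(1,1):N
t=5: a0@(1,1):N a1@(1,0):N a2@(1,1):N a3@(0,2):SE a4@(5,1):N a5@(0,1):N a6@(0,0):N a7@(0,1):N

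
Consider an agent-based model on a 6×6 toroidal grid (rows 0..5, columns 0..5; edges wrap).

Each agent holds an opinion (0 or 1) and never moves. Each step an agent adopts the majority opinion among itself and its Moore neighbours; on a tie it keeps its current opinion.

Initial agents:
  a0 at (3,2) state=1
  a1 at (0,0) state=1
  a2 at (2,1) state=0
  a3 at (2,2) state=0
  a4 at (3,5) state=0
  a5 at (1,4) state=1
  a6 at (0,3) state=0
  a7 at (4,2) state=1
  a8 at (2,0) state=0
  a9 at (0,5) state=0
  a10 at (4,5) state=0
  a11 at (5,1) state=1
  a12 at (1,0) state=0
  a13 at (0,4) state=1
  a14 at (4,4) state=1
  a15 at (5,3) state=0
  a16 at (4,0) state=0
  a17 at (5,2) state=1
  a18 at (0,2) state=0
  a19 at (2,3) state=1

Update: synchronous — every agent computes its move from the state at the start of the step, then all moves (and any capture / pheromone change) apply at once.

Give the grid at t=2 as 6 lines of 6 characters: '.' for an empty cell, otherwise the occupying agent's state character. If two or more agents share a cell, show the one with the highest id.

1.1011
0...1.
0001..
..1..0
0.1.00
.110..

t=1: a0@(3,2):1 a1@(0,0):1 a2@(2,1):0 a3@(2,2):0 a4@(3,5):0 a5@(1,4):1 a6@(0,3):0 a7@(4,2):1 a8@(2,0):0 a9@(0,5):1 a10@(4,5):0 a11@(5,1):1 a12@(1,0):0 a13@(0,4):0 a14@(4,4):0 a15@(5,3):1 a16@(4,0):0 a17@(5,2):1 a18@(0,2):0 a19@(2,3):1
t=2: a0@(3,2):1 a1@(0,0):1 a2@(2,1):0 a3@(2,2):0 a4@(3,5):0 a5@(1,4):1 a6@(0,3):0 a7@(4,2):1 a8@(2,0):0 a9@(0,5):1 a10@(4,5):0 a11@(5,1):1 a12@(1,0):0 a13@(0,4):1 a14@(4,4):0 a15@(5,3):0 a16@(4,0):0 a17@(5,2):1 a18@(0,2):1 a19@(2,3):1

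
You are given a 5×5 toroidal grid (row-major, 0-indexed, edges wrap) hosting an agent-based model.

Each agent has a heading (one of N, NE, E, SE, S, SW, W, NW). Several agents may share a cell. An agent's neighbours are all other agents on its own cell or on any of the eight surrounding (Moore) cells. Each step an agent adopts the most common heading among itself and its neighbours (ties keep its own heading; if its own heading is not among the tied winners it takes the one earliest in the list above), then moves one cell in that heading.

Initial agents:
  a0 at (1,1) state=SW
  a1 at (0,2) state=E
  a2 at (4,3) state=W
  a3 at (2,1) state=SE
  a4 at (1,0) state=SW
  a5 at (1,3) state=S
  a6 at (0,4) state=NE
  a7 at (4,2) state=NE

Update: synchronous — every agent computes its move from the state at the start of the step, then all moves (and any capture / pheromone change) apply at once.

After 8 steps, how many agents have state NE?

8

t=1: a0@(2,0):SW a1@(0,3):E a2@(3,4):NE a3@(3,0):SW a4@(2,4):SW a5@(2,3):S a6@(4,0):NE a7@(3,3):NE
t=2: a0@(3,4):SW a1@(0,4):E a2@(2,0):NE a3@(4,4):SW a4@(3,3):SW a5@(1,4):NE a6@(3,1):NE a7@(2,4):NE
t=3: a0@(4,3):SW a1@(0,0):E a2@(1,1):NE a3@(0,3):SW a4@(4,2):SW a5@(0,0):NE a6@(2,2):NE a7@(1,0):NE
t=4: a0@(0,2):SW a1@(4,1):NE a2@(0,2):NE a3@(1,2):SW a4@(0,1):SW a5@(4,1):NE a6@(1,3):NE a7@(0,1):NE
t=5: a0@(4,3):NE a1@(3,2):NE a2@(4,3):NE a3@(2,1):SW a4@(4,2):NE a5@(3,2):NE a6@(0,4):NE a7@(4,2):NE
t=6: a0@(3,4):NE a1@(2,3):NE a2@(3,4):NE a3@(1,2):NE a4@(3,3):NE a5@(2,3):NE a6@(4,0):NE a7@(3,3):NE
t=7: a0@(2,0):NE a1@(1,4):NE a2@(2,0):NE a3@(0,3):NE a4@(2,4):NE a5@(1,4):NE a6@(3,1):NE a7@(2,4):NE
t=8: a0@(1,1):NE a1@(0,0):NE a2@(1,1):NE a3@(4,4):NE a4@(1,0):NE a5@(0,0):NE a6@(2,2):NE a7@(1,0):NE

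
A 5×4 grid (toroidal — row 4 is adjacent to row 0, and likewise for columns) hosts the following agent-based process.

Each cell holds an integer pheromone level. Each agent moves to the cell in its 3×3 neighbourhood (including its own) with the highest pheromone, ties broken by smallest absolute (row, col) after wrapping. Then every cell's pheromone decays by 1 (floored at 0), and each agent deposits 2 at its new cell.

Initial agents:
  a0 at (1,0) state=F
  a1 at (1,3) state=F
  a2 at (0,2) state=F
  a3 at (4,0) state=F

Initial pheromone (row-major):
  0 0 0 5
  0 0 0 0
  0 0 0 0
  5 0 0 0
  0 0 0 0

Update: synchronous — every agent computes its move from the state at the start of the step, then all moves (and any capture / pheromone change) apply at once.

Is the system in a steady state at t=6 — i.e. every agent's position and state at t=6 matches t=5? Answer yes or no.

yes

t=1: a0@(0,3) a1@(0,3) a2@(0,3) a3@(0,3) | pheromone: 0 0 0 12 / 0 0 0 0 / 0 0 0 0 / 4 0 0 0 / 0 0 0 0
t=2: a0@(0,3) a1@(0,3) a2@(0,3) a3@(0,3) | pheromone: 0 0 0 19 / 0 0 0 0 / 0 0 0 0 / 3 0 0 0 / 0 0 0 0
t=3: a0@(0,3) a1@(0,3) a2@(0,3) a3@(0,3) | pheromone: 0 0 0 26 / 0 0 0 0 / 0 0 0 0 / 2 0 0 0 / 0 0 0 0
t=4: a0@(0,3) a1@(0,3) a2@(0,3) a3@(0,3) | pheromone: 0 0 0 33 / 0 0 0 0 / 0 0 0 0 / 1 0 0 0 / 0 0 0 0
t=5: a0@(0,3) a1@(0,3) a2@(0,3) a3@(0,3) | pheromone: 0 0 0 40 / 0 0 0 0 / 0 0 0 0 / 0 0 0 0 / 0 0 0 0
t=6: a0@(0,3) a1@(0,3) a2@(0,3) a3@(0,3) | pheromone: 0 0 0 47 / 0 0 0 0 / 0 0 0 0 / 0 0 0 0 / 0 0 0 0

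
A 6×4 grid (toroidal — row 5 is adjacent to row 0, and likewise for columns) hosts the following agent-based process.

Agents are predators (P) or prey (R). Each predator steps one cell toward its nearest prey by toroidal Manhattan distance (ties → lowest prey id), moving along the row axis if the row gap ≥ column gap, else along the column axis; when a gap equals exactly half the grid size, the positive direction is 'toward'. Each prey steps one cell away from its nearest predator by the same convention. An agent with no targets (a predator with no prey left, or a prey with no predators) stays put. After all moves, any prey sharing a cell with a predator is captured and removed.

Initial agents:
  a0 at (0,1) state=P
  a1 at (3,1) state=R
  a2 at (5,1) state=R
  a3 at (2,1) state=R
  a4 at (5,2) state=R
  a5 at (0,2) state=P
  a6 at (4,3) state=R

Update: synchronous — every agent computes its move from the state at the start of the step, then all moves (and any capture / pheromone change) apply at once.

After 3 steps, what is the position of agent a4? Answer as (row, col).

(2, 2)

t=1: a0@(5,1):P a1@(2,1):R a2@(4,1):R a3@(3,1):R a4@(4,2):R a5@(5,2):P a6@(3,3):R
t=2: a0@(4,1):P a1@(1,1):R a2@(3,1):R a3@(2,1):R a4@(3,2):R a5@(4,2):P a6@(2,3):R
t=3: a0@(3,1):P a1@(0,1):R a2@(2,1):R a3@(1,1):R a4@(2,2):R a5@(3,2):P a6@(1,3):R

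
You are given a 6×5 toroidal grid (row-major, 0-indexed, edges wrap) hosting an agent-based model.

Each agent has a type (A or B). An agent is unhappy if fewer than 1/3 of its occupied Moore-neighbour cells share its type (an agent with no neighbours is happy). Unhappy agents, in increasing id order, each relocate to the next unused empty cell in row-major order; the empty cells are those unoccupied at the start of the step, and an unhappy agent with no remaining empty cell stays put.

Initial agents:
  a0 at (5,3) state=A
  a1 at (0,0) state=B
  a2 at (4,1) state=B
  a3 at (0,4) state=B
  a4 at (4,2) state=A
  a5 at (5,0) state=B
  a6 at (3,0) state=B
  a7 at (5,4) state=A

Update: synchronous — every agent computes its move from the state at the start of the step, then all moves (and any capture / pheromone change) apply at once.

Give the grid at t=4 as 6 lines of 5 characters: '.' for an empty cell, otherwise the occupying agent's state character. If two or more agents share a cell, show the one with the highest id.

t=1: a0@(5,3):A a1@(0,0):B a2@(4,1):B a3@(0,4):B a4@(4,2):A a5@(5,0):B a6@(3,0):B a7@(0,1):A
t=2: a0@(5,3):A a1@(0,0):B a2@(4,1):B a3@(0,4):B a4@(4,2):A a5@(5,0):B a6@(3,0):B a7@(0,2):A
t=3: (unchanged — steady state)

B.A.B
.....
.....
B....
.BA..
B..A.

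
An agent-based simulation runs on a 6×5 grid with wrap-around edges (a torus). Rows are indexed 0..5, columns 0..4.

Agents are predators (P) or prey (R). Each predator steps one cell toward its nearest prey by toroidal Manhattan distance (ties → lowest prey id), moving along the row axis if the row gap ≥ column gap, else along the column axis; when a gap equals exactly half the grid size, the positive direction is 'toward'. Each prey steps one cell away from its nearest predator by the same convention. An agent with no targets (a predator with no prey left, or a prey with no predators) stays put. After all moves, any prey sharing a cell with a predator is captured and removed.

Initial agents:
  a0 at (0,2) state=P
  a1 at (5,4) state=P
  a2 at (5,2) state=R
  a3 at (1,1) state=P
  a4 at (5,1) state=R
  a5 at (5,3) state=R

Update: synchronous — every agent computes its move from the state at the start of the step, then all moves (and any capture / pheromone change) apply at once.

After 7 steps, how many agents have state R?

2

t=1: a0@(5,2):P a1@(5,3):P a2@(4,2):R a3@(0,1):P a4@(4,1):R
t=2: a0@(4,2):P a1@(4,3):P a2@(3,2):R a3@(5,1):P a4@(3,1):R
t=3: a0@(3,2):P a1@(3,3):P a2@(2,2):R a3@(4,1):P a4@(2,1):R
t=4: a0@(2,2):P a1@(2,3):P a2@(1,2):R a3@(3,1):P a4@(1,1):R
t=5: a0@(1,2):P a1@(1,3):P a2@(0,2):R a3@(2,1):P a4@(0,1):R
t=6: a0@(0,2):P a1@(0,3):P a2@(5,2):R a3@(1,1):P a4@(5,1):R
t=7: a0@(5,2):P a1@(5,3):P a2@(4,2):R a3@(0,1):P a4@(4,1):R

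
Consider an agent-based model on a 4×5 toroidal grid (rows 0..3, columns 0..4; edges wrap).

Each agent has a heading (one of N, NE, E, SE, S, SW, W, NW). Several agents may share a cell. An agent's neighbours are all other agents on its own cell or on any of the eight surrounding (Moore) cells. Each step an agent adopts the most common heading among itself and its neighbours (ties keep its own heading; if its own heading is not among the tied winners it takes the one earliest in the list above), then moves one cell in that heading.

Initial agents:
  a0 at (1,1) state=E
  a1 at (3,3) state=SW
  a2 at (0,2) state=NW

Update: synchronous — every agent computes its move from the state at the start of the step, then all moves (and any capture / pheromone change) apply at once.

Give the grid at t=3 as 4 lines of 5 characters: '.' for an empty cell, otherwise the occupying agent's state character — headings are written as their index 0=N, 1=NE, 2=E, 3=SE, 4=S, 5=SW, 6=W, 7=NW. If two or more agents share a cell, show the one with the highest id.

.....
....7
5....
.....

t=1: a0@(1,2):E a1@(0,2):SW a2@(3,1):NW
t=2: a0@(1,3):E a1@(1,1):SW a2@(2,0):NW
t=3: a0@(1,4):E a1@(2,0):SW a2@(1,4):NW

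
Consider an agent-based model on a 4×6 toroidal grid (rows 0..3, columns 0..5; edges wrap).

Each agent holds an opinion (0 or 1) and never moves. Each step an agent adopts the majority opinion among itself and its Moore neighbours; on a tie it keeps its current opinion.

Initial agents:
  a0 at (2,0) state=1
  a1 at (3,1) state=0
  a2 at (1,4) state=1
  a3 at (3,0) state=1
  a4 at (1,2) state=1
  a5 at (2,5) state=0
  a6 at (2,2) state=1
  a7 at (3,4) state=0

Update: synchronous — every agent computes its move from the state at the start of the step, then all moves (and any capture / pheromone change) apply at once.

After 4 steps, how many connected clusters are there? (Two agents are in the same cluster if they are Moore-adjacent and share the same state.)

t=1: a0@(2,0):1 a1@(3,1):1 a2@(1,4):1 a3@(3,0):1 a4@(1,2):1 a5@(2,5):1 a6@(2,2):1 a7@(3,4):0
t=2: (unchanged — steady state)

2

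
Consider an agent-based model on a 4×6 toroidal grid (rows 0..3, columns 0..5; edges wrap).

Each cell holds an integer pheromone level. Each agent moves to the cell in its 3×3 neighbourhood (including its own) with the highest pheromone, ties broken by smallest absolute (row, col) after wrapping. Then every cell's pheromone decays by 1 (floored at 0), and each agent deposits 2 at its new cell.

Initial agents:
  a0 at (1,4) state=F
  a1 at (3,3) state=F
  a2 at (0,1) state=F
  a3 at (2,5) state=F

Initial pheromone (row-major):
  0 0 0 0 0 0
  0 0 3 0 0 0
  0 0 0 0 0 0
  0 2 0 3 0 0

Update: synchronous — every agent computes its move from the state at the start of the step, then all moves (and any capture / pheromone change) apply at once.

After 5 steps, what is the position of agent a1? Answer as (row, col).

t=1: a0@(0,3) a1@(3,3) a2@(1,2) a3@(1,0) | pheromone: 0 0 0 2 0 0 / 2 0 4 0 0 0 / 0 0 0 0 0 0 / 0 1 0 4 0 0
t=2: a0@(1,2) a1@(3,3) a2@(1,2) a3@(1,0) | pheromone: 0 0 0 1 0 0 / 3 0 7 0 0 0 / 0 0 0 0 0 0 / 0 0 0 5 0 0
t=3: a0@(1,2) a1@(3,3) a2@(1,2) a3@(1,0) | pheromone: 0 0 0 0 0 0 / 4 0 10 0 0 0 / 0 0 0 0 0 0 / 0 0 0 6 0 0
t=4: a0@(1,2) a1@(3,3) a2@(1,2) a3@(1,0) | pheromone: 0 0 0 0 0 0 / 5 0 13 0 0 0 / 0 0 0 0 0 0 / 0 0 0 7 0 0
t=5: a0@(1,2) a1@(3,3) a2@(1,2) a3@(1,0) | pheromone: 0 0 0 0 0 0 / 6 0 16 0 0 0 / 0 0 0 0 0 0 / 0 0 0 8 0 0

(3, 3)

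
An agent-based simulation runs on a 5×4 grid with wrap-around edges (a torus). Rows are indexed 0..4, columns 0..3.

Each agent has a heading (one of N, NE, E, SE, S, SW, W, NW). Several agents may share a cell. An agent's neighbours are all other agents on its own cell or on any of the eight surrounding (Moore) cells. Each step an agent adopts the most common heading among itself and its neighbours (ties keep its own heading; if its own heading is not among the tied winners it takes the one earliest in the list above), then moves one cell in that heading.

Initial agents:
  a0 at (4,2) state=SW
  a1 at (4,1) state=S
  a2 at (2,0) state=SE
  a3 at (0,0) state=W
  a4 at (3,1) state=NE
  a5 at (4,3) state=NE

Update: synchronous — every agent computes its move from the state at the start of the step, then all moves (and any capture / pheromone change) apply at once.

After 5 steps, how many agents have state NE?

t=1: a0@(3,3):NE a1@(0,1):S a2@(3,1):SE a3@(0,3):W a4@(2,2):NE a5@(3,0):NE
t=2: a0@(2,0):NE a1@(1,1):S a2@(2,2):NE a3@(0,2):W a4@(1,3):NE a5@(2,1):NE
t=3: a0@(1,1):NE a1@(0,2):NE a2@(1,3):NE a3@(0,1):W a4@(0,0):NE a5@(1,2):NE
t=4: a0@(0,2):NE a1@(4,3):NE a2@(0,0):NE a3@(4,2):NE a4@(4,1):NE a5@(0,3):NE
t=5: a0@(4,3):NE a1@(3,0):NE a2@(4,1):NE a3@(3,3):NE a4@(3,2):NE a5@(4,0):NE

6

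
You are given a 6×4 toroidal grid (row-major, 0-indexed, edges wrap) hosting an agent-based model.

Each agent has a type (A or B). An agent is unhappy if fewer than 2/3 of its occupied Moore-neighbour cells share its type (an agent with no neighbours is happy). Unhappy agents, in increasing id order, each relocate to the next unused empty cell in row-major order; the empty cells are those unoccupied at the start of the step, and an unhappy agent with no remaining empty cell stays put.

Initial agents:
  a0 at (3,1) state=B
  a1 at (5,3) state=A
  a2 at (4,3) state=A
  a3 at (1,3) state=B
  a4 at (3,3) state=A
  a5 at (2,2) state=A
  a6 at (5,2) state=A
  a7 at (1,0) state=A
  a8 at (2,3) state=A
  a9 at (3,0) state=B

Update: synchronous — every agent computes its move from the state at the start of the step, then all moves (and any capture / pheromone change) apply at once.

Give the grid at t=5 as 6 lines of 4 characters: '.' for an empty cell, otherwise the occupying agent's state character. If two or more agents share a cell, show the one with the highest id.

t=1: a0@(0,0):B a1@(5,3):A a2@(4,3):A a3@(0,1):B a4@(3,3):A a5@(0,2):A a6@(5,2):A a7@(0,3):A a8@(1,1):A a9@(1,2):B
t=2: a0@(1,0):B a1@(5,3):A a2@(4,3):A a3@(1,3):B a4@(3,3):A a5@(0,2):A a6@(5,2):A a7@(2,0):A a8@(2,1):A a9@(2,2):B
t=3: a0@(0,0):B a1@(5,3):A a2@(4,3):A a3@(0,1):B a4@(3,3):A a5@(0,2):A a6@(5,2):A a7@(0,3):A a8@(1,1):A a9@(1,2):B
t=4: a0@(1,0):B a1@(5,3):A a2@(4,3):A a3@(1,3):B a4@(3,3):A a5@(0,2):A a6@(5,2):A a7@(2,0):A a8@(2,1):A a9@(2,2):B
t=5: a0@(0,0):B a1@(5,3):A a2@(4,3):A a3@(0,1):B a4@(3,3):A a5@(0,2):A a6@(5,2):A a7@(0,3):A a8@(1,1):A a9@(1,2):B

BBAA
.AB.
....
...A
...A
..AA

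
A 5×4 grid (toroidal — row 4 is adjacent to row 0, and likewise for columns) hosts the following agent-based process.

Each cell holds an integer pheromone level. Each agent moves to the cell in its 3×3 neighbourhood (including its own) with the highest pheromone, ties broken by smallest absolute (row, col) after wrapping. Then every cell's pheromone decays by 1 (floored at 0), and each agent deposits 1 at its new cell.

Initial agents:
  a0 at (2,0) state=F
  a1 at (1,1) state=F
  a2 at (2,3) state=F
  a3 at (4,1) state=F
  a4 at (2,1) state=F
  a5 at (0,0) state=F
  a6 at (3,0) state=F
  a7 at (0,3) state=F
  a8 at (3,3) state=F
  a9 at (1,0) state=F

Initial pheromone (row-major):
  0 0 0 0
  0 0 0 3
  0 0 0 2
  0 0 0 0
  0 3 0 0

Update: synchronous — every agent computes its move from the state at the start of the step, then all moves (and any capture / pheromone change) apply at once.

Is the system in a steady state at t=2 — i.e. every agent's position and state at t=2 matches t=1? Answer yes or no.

t=1: a0@(1,3) a1@(0,0) a2@(1,3) a3@(4,1) a4@(1,0) a5@(1,3) a6@(4,1) a7@(1,3) a8@(2,3) a9@(1,3) | pheromone: 1 0 0 0 / 1 0 0 7 / 0 0 0 2 / 0 0 0 0 / 0 4 0 0
t=2: a0@(1,3) a1@(1,3) a2@(1,3) a3@(4,1) a4@(1,3) a5@(1,3) a6@(4,1) a7@(1,3) a8@(1,3) a9@(1,3) | pheromone: 0 0 0 0 / 0 0 0 14 / 0 0 0 1 / 0 0 0 0 / 0 5 0 0

no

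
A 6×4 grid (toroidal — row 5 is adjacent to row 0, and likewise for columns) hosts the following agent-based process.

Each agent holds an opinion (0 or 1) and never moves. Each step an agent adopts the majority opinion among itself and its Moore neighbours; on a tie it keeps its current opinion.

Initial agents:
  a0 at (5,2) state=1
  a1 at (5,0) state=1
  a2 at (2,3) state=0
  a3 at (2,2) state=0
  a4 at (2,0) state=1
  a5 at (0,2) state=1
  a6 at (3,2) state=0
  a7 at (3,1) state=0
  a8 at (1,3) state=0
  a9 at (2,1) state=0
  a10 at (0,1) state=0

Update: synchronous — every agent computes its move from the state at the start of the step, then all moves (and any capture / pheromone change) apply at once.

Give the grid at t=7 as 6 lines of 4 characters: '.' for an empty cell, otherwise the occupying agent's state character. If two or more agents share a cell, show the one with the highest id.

t=1: a0@(5,2):1 a1@(5,0):1 a2@(2,3):0 a3@(2,2):0 a4@(2,0):0 a5@(0,2):1 a6@(3,2):0 a7@(3,1):0 a8@(1,3):0 a9@(2,1):0 a10@(0,1):1
t=2: (unchanged — steady state)

.11.
...0
0000
.00.
....
1.1.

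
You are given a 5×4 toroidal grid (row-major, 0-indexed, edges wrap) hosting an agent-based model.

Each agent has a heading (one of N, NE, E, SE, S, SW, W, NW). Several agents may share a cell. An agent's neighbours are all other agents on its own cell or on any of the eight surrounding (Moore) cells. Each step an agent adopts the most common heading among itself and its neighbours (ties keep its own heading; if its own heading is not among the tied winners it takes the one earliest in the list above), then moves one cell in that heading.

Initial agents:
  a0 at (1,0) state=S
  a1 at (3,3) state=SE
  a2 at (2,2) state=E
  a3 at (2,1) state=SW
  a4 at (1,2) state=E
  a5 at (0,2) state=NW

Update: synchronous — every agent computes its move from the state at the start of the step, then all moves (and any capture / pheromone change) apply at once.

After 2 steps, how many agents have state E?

4

t=1: a0@(2,0):S a1@(4,0):SE a2@(2,3):E a3@(2,2):E a4@(1,3):E a5@(4,1):NW
t=2: a0@(2,1):E a1@(0,1):SE a2@(2,0):E a3@(2,3):E a4@(1,0):E a5@(3,0):NW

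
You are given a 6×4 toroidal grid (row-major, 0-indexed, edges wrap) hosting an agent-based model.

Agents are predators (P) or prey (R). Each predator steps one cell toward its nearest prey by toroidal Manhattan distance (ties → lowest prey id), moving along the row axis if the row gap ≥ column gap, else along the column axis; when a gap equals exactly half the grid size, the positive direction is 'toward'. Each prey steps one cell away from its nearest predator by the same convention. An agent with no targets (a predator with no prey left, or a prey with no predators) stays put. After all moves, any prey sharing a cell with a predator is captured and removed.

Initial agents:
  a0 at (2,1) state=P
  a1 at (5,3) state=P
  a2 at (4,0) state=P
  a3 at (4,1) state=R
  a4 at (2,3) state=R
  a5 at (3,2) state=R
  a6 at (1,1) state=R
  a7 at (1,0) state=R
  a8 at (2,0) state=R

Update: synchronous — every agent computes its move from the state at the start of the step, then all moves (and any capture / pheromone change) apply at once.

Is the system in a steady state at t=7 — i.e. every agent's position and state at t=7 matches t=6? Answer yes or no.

t=1: a0@(1,1):P a1@(5,0):P a2@(4,1):P a3@(4,2):R a4@(2,2):R a5@(4,2):R a6@(0,1):R a7@(0,0):R a8@(2,3):R
t=2: a0@(0,1):P a1@(0,0):P a2@(4,2):P a3@(4,3):R a4@(3,2):R a5@(4,3):R a6@(5,1):R a7@(1,0):R a8@(2,2):R
t=3: a0@(5,1):P a1@(1,0):P a2@(4,3):P a3@(4,0):R a4@(2,2):R a5@(4,0):R a6@(4,1):R a7@(2,0):R a8@(1,2):R
t=4: a0@(4,1):P a1@(2,0):P a2@(4,0):P a4@(2,1):R a6@(3,1):R a7@(3,0):R a8@(1,1):R
t=5: a0@(3,1):P a1@(2,1):P a2@(3,0):P a4@(2,2):R a7@(4,0):R a8@(0,1):R
t=6: a0@(2,1):P a1@(2,2):P a2@(4,0):P a4@(2,3):R a7@(5,0):R a8@(5,1):R
t=7: a0@(2,2):P a1@(2,3):P a2@(5,0):P a4@(2,0):R a7@(0,0):R a8@(0,1):R

no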